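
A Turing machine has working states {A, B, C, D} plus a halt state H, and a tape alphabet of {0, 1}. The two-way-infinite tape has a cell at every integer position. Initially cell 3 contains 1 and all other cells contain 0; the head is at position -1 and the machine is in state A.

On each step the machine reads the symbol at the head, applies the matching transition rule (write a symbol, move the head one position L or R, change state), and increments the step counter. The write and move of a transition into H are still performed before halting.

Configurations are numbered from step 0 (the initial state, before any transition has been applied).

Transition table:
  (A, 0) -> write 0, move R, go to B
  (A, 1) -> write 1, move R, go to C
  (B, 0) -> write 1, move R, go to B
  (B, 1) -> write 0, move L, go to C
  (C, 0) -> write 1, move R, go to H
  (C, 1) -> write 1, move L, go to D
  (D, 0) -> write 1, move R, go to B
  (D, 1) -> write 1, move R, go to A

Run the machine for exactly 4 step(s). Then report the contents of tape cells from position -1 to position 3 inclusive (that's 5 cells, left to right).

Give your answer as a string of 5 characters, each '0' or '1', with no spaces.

Step 1: in state A at pos -1, read 0 -> (A,0)->write 0,move R,goto B. Now: state=B, head=0, tape[-2..4]=0000010 (head:   ^)
Step 2: in state B at pos 0, read 0 -> (B,0)->write 1,move R,goto B. Now: state=B, head=1, tape[-2..4]=0010010 (head:    ^)
Step 3: in state B at pos 1, read 0 -> (B,0)->write 1,move R,goto B. Now: state=B, head=2, tape[-2..4]=0011010 (head:     ^)
Step 4: in state B at pos 2, read 0 -> (B,0)->write 1,move R,goto B. Now: state=B, head=3, tape[-2..4]=0011110 (head:      ^)

Answer: 01111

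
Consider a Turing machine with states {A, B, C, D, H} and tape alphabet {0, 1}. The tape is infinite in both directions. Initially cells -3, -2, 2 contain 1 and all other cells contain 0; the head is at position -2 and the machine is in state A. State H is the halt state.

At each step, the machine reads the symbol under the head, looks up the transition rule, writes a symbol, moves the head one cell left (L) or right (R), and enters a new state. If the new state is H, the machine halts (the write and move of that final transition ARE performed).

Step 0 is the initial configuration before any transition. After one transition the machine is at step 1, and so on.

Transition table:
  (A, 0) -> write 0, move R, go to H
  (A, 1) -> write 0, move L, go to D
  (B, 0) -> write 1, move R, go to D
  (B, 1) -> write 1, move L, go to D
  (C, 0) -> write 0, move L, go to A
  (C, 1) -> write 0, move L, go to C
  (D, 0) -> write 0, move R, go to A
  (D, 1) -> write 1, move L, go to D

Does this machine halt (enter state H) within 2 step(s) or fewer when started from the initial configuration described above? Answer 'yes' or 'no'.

Step 1: in state A at pos -2, read 1 -> (A,1)->write 0,move L,goto D. Now: state=D, head=-3, tape[-4..3]=01000010 (head:  ^)
Step 2: in state D at pos -3, read 1 -> (D,1)->write 1,move L,goto D. Now: state=D, head=-4, tape[-5..3]=001000010 (head:  ^)
After 2 step(s): state = D (not H) -> not halted within 2 -> no

Answer: no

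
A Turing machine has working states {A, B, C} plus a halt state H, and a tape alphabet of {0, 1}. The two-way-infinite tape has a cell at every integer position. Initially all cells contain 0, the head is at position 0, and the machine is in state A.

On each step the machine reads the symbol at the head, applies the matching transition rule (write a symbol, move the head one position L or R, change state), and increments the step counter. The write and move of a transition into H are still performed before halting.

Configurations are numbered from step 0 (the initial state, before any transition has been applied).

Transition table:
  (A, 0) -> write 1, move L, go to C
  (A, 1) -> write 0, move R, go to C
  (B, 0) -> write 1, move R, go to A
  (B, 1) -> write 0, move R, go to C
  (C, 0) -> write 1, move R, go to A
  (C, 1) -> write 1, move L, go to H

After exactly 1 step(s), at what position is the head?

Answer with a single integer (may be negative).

Answer: -1

Derivation:
Step 1: in state A at pos 0, read 0 -> (A,0)->write 1,move L,goto C. Now: state=C, head=-1, tape[-2..1]=0010 (head:  ^)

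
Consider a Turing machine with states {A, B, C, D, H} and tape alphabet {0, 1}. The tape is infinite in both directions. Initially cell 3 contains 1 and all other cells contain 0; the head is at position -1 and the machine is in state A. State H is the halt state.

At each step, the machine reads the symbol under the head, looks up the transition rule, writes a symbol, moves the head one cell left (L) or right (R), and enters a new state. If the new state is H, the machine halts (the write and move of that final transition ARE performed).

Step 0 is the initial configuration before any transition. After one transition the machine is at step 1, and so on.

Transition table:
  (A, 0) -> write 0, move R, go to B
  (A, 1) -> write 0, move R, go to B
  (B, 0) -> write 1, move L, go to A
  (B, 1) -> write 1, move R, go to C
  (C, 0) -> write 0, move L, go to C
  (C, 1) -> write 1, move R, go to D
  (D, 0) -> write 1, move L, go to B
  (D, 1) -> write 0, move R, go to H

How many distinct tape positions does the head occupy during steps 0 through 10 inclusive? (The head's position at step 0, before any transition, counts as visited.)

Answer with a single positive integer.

Step 1: in state A at pos -1, read 0 -> (A,0)->write 0,move R,goto B. Now: state=B, head=0, tape[-2..4]=0000010 (head:   ^)
Step 2: in state B at pos 0, read 0 -> (B,0)->write 1,move L,goto A. Now: state=A, head=-1, tape[-2..4]=0010010 (head:  ^)
Step 3: in state A at pos -1, read 0 -> (A,0)->write 0,move R,goto B. Now: state=B, head=0, tape[-2..4]=0010010 (head:   ^)
Step 4: in state B at pos 0, read 1 -> (B,1)->write 1,move R,goto C. Now: state=C, head=1, tape[-2..4]=0010010 (head:    ^)
Step 5: in state C at pos 1, read 0 -> (C,0)->write 0,move L,goto C. Now: state=C, head=0, tape[-2..4]=0010010 (head:   ^)
Step 6: in state C at pos 0, read 1 -> (C,1)->write 1,move R,goto D. Now: state=D, head=1, tape[-2..4]=0010010 (head:    ^)
Step 7: in state D at pos 1, read 0 -> (D,0)->write 1,move L,goto B. Now: state=B, head=0, tape[-2..4]=0011010 (head:   ^)
Step 8: in state B at pos 0, read 1 -> (B,1)->write 1,move R,goto C. Now: state=C, head=1, tape[-2..4]=0011010 (head:    ^)
Step 9: in state C at pos 1, read 1 -> (C,1)->write 1,move R,goto D. Now: state=D, head=2, tape[-2..4]=0011010 (head:     ^)
Step 10: in state D at pos 2, read 0 -> (D,0)->write 1,move L,goto B. Now: state=B, head=1, tape[-2..4]=0011110 (head:    ^)
Head positions at steps 0..10: starting at -1, distinct positions visited = {-1, 0, 1, 2} -> 4 position(s)

Answer: 4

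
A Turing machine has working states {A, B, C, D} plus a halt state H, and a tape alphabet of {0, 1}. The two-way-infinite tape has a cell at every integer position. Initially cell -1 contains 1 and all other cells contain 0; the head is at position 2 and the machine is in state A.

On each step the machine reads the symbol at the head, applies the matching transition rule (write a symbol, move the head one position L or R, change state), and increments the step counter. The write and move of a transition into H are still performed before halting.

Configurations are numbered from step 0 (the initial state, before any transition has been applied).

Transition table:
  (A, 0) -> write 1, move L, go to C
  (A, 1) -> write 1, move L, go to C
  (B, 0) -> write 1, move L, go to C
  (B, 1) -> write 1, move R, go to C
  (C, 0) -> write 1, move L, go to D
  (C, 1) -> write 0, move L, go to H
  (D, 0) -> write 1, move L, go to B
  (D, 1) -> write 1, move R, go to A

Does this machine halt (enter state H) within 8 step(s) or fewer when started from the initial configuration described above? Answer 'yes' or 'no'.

Answer: yes

Derivation:
Step 1: in state A at pos 2, read 0 -> (A,0)->write 1,move L,goto C. Now: state=C, head=1, tape[-2..3]=010010 (head:    ^)
Step 2: in state C at pos 1, read 0 -> (C,0)->write 1,move L,goto D. Now: state=D, head=0, tape[-2..3]=010110 (head:   ^)
Step 3: in state D at pos 0, read 0 -> (D,0)->write 1,move L,goto B. Now: state=B, head=-1, tape[-2..3]=011110 (head:  ^)
Step 4: in state B at pos -1, read 1 -> (B,1)->write 1,move R,goto C. Now: state=C, head=0, tape[-2..3]=011110 (head:   ^)
Step 5: in state C at pos 0, read 1 -> (C,1)->write 0,move L,goto H. Now: state=H, head=-1, tape[-2..3]=010110 (head:  ^)
State H reached at step 5; 5 <= 8 -> yes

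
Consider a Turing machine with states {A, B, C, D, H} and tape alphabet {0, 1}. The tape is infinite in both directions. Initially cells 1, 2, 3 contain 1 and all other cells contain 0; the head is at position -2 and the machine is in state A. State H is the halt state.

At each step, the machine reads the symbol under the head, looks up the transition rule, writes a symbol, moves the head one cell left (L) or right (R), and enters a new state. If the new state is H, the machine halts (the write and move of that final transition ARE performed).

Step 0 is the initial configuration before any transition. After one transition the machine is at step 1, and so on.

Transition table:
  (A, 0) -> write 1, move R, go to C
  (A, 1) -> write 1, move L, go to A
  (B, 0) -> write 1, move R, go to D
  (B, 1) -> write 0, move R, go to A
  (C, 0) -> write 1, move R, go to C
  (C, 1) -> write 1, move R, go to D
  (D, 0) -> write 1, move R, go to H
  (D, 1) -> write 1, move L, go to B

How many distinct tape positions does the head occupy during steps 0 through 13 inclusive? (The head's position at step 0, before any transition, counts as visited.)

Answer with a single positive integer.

Answer: 6

Derivation:
Step 1: in state A at pos -2, read 0 -> (A,0)->write 1,move R,goto C. Now: state=C, head=-1, tape[-3..4]=01001110 (head:   ^)
Step 2: in state C at pos -1, read 0 -> (C,0)->write 1,move R,goto C. Now: state=C, head=0, tape[-3..4]=01101110 (head:    ^)
Step 3: in state C at pos 0, read 0 -> (C,0)->write 1,move R,goto C. Now: state=C, head=1, tape[-3..4]=01111110 (head:     ^)
Step 4: in state C at pos 1, read 1 -> (C,1)->write 1,move R,goto D. Now: state=D, head=2, tape[-3..4]=01111110 (head:      ^)
Step 5: in state D at pos 2, read 1 -> (D,1)->write 1,move L,goto B. Now: state=B, head=1, tape[-3..4]=01111110 (head:     ^)
Step 6: in state B at pos 1, read 1 -> (B,1)->write 0,move R,goto A. Now: state=A, head=2, tape[-3..4]=01110110 (head:      ^)
Step 7: in state A at pos 2, read 1 -> (A,1)->write 1,move L,goto A. Now: state=A, head=1, tape[-3..4]=01110110 (head:     ^)
Step 8: in state A at pos 1, read 0 -> (A,0)->write 1,move R,goto C. Now: state=C, head=2, tape[-3..4]=01111110 (head:      ^)
Step 9: in state C at pos 2, read 1 -> (C,1)->write 1,move R,goto D. Now: state=D, head=3, tape[-3..4]=01111110 (head:       ^)
Step 10: in state D at pos 3, read 1 -> (D,1)->write 1,move L,goto B. Now: state=B, head=2, tape[-3..4]=01111110 (head:      ^)
Step 11: in state B at pos 2, read 1 -> (B,1)->write 0,move R,goto A. Now: state=A, head=3, tape[-3..4]=01111010 (head:       ^)
Step 12: in state A at pos 3, read 1 -> (A,1)->write 1,move L,goto A. Now: state=A, head=2, tape[-3..4]=01111010 (head:      ^)
Step 13: in state A at pos 2, read 0 -> (A,0)->write 1,move R,goto C. Now: state=C, head=3, tape[-3..4]=01111110 (head:       ^)
Head positions at steps 0..13: starting at -2, distinct positions visited = {-2, -1, 0, 1, 2, 3} -> 6 position(s)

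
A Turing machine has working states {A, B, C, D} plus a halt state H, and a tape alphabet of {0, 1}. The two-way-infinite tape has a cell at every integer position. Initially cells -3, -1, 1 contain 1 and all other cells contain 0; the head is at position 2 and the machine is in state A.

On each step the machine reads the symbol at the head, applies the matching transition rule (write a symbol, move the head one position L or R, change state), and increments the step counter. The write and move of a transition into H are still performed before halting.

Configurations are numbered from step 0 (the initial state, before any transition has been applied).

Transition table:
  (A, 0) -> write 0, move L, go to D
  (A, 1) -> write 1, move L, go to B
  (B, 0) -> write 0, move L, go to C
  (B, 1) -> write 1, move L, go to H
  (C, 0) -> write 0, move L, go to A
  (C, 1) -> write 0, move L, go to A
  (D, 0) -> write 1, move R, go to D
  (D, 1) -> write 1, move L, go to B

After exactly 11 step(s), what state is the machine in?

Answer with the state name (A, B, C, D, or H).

Answer: D

Derivation:
Step 1: in state A at pos 2, read 0 -> (A,0)->write 0,move L,goto D. Now: state=D, head=1, tape[-4..3]=01010100 (head:      ^)
Step 2: in state D at pos 1, read 1 -> (D,1)->write 1,move L,goto B. Now: state=B, head=0, tape[-4..3]=01010100 (head:     ^)
Step 3: in state B at pos 0, read 0 -> (B,0)->write 0,move L,goto C. Now: state=C, head=-1, tape[-4..3]=01010100 (head:    ^)
Step 4: in state C at pos -1, read 1 -> (C,1)->write 0,move L,goto A. Now: state=A, head=-2, tape[-4..3]=01000100 (head:   ^)
Step 5: in state A at pos -2, read 0 -> (A,0)->write 0,move L,goto D. Now: state=D, head=-3, tape[-4..3]=01000100 (head:  ^)
Step 6: in state D at pos -3, read 1 -> (D,1)->write 1,move L,goto B. Now: state=B, head=-4, tape[-5..3]=001000100 (head:  ^)
Step 7: in state B at pos -4, read 0 -> (B,0)->write 0,move L,goto C. Now: state=C, head=-5, tape[-6..3]=0001000100 (head:  ^)
Step 8: in state C at pos -5, read 0 -> (C,0)->write 0,move L,goto A. Now: state=A, head=-6, tape[-7..3]=00001000100 (head:  ^)
Step 9: in state A at pos -6, read 0 -> (A,0)->write 0,move L,goto D. Now: state=D, head=-7, tape[-8..3]=000001000100 (head:  ^)
Step 10: in state D at pos -7, read 0 -> (D,0)->write 1,move R,goto D. Now: state=D, head=-6, tape[-8..3]=010001000100 (head:   ^)
Step 11: in state D at pos -6, read 0 -> (D,0)->write 1,move R,goto D. Now: state=D, head=-5, tape[-8..3]=011001000100 (head:    ^)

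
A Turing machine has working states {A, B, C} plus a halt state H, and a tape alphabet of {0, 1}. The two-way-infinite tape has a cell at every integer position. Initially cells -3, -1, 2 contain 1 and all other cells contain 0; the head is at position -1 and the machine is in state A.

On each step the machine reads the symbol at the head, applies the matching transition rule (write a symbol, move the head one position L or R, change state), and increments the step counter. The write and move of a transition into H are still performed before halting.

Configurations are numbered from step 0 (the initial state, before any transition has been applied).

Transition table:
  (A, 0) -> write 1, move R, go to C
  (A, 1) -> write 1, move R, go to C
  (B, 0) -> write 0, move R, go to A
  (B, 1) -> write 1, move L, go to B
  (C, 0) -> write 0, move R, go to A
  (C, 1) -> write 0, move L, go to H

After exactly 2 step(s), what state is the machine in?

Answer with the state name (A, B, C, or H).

Answer: A

Derivation:
Step 1: in state A at pos -1, read 1 -> (A,1)->write 1,move R,goto C. Now: state=C, head=0, tape[-4..3]=01010010 (head:     ^)
Step 2: in state C at pos 0, read 0 -> (C,0)->write 0,move R,goto A. Now: state=A, head=1, tape[-4..3]=01010010 (head:      ^)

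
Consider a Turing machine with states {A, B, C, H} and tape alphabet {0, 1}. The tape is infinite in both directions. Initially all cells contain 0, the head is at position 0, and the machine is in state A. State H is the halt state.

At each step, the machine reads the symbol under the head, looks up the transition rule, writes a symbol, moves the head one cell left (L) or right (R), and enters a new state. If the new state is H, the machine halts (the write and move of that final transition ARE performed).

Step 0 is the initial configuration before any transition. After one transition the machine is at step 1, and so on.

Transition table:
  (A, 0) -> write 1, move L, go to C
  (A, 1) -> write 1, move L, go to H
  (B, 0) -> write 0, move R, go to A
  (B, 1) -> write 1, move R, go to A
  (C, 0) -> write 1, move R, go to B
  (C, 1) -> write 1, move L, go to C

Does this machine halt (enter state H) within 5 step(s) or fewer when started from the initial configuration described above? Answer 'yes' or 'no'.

Answer: no

Derivation:
Step 1: in state A at pos 0, read 0 -> (A,0)->write 1,move L,goto C. Now: state=C, head=-1, tape[-2..1]=0010 (head:  ^)
Step 2: in state C at pos -1, read 0 -> (C,0)->write 1,move R,goto B. Now: state=B, head=0, tape[-2..1]=0110 (head:   ^)
Step 3: in state B at pos 0, read 1 -> (B,1)->write 1,move R,goto A. Now: state=A, head=1, tape[-2..2]=01100 (head:    ^)
Step 4: in state A at pos 1, read 0 -> (A,0)->write 1,move L,goto C. Now: state=C, head=0, tape[-2..2]=01110 (head:   ^)
Step 5: in state C at pos 0, read 1 -> (C,1)->write 1,move L,goto C. Now: state=C, head=-1, tape[-2..2]=01110 (head:  ^)
After 5 step(s): state = C (not H) -> not halted within 5 -> no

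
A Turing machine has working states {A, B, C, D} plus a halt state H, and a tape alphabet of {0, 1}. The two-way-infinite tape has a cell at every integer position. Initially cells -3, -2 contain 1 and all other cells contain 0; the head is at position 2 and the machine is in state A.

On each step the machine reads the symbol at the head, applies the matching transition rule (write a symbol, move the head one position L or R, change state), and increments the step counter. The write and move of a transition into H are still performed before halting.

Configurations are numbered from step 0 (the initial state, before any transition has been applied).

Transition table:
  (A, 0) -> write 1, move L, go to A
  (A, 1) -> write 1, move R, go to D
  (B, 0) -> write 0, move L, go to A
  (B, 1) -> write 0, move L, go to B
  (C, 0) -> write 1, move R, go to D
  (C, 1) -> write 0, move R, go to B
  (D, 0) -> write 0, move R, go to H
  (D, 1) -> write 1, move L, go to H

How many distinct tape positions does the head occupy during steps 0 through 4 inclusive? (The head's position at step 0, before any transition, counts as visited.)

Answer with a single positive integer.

Answer: 5

Derivation:
Step 1: in state A at pos 2, read 0 -> (A,0)->write 1,move L,goto A. Now: state=A, head=1, tape[-4..3]=01100010 (head:      ^)
Step 2: in state A at pos 1, read 0 -> (A,0)->write 1,move L,goto A. Now: state=A, head=0, tape[-4..3]=01100110 (head:     ^)
Step 3: in state A at pos 0, read 0 -> (A,0)->write 1,move L,goto A. Now: state=A, head=-1, tape[-4..3]=01101110 (head:    ^)
Step 4: in state A at pos -1, read 0 -> (A,0)->write 1,move L,goto A. Now: state=A, head=-2, tape[-4..3]=01111110 (head:   ^)
Head positions at steps 0..4: starting at 2, distinct positions visited = {-2, -1, 0, 1, 2} -> 5 position(s)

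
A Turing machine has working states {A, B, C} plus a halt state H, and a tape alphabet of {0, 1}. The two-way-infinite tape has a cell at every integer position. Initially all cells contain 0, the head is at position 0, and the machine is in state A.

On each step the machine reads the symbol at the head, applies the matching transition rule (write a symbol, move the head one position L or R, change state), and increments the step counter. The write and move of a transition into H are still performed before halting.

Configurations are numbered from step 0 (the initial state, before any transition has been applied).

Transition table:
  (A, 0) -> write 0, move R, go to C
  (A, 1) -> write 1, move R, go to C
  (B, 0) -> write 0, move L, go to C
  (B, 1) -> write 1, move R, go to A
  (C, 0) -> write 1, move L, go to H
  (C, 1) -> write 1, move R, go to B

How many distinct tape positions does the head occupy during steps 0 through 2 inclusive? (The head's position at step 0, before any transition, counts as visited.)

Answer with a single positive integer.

Step 1: in state A at pos 0, read 0 -> (A,0)->write 0,move R,goto C. Now: state=C, head=1, tape[-1..2]=0000 (head:   ^)
Step 2: in state C at pos 1, read 0 -> (C,0)->write 1,move L,goto H. Now: state=H, head=0, tape[-1..2]=0010 (head:  ^)
Head positions at steps 0..2: starting at 0, distinct positions visited = {0, 1} -> 2 position(s)

Answer: 2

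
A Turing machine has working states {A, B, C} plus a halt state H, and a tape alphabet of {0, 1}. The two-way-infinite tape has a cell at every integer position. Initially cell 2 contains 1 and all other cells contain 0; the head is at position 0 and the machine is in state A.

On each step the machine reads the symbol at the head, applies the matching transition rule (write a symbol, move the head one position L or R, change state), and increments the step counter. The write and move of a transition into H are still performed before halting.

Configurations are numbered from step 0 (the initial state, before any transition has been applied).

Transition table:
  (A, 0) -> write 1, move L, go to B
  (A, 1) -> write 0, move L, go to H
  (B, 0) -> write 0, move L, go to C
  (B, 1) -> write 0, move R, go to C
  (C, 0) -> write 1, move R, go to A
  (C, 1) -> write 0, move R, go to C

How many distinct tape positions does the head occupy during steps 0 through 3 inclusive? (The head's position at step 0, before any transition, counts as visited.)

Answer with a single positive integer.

Step 1: in state A at pos 0, read 0 -> (A,0)->write 1,move L,goto B. Now: state=B, head=-1, tape[-2..3]=001010 (head:  ^)
Step 2: in state B at pos -1, read 0 -> (B,0)->write 0,move L,goto C. Now: state=C, head=-2, tape[-3..3]=0001010 (head:  ^)
Step 3: in state C at pos -2, read 0 -> (C,0)->write 1,move R,goto A. Now: state=A, head=-1, tape[-3..3]=0101010 (head:   ^)
Head positions at steps 0..3: starting at 0, distinct positions visited = {-2, -1, 0} -> 3 position(s)

Answer: 3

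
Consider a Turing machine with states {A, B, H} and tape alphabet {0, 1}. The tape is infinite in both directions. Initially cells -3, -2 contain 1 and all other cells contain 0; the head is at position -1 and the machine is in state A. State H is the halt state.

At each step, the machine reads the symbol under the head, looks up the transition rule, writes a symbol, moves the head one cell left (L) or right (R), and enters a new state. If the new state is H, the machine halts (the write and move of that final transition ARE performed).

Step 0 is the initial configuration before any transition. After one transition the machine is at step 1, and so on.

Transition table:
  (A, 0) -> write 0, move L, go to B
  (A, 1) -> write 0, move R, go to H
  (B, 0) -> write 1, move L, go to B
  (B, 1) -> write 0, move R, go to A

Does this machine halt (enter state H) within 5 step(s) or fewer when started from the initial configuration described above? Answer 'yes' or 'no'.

Step 1: in state A at pos -1, read 0 -> (A,0)->write 0,move L,goto B. Now: state=B, head=-2, tape[-4..0]=01100 (head:   ^)
Step 2: in state B at pos -2, read 1 -> (B,1)->write 0,move R,goto A. Now: state=A, head=-1, tape[-4..0]=01000 (head:    ^)
Step 3: in state A at pos -1, read 0 -> (A,0)->write 0,move L,goto B. Now: state=B, head=-2, tape[-4..0]=01000 (head:   ^)
Step 4: in state B at pos -2, read 0 -> (B,0)->write 1,move L,goto B. Now: state=B, head=-3, tape[-4..0]=01100 (head:  ^)
Step 5: in state B at pos -3, read 1 -> (B,1)->write 0,move R,goto A. Now: state=A, head=-2, tape[-4..0]=00100 (head:   ^)
After 5 step(s): state = A (not H) -> not halted within 5 -> no

Answer: no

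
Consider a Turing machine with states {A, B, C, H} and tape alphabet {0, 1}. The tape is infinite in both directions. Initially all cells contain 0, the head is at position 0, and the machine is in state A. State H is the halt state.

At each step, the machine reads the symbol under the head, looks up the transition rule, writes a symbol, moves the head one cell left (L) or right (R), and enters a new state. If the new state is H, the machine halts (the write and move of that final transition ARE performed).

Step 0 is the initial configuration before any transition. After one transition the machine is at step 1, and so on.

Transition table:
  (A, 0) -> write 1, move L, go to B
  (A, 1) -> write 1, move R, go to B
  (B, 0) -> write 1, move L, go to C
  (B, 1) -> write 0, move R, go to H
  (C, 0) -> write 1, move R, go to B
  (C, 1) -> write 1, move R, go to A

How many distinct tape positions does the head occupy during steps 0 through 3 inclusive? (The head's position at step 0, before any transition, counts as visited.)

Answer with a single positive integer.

Answer: 3

Derivation:
Step 1: in state A at pos 0, read 0 -> (A,0)->write 1,move L,goto B. Now: state=B, head=-1, tape[-2..1]=0010 (head:  ^)
Step 2: in state B at pos -1, read 0 -> (B,0)->write 1,move L,goto C. Now: state=C, head=-2, tape[-3..1]=00110 (head:  ^)
Step 3: in state C at pos -2, read 0 -> (C,0)->write 1,move R,goto B. Now: state=B, head=-1, tape[-3..1]=01110 (head:   ^)
Head positions at steps 0..3: starting at 0, distinct positions visited = {-2, -1, 0} -> 3 position(s)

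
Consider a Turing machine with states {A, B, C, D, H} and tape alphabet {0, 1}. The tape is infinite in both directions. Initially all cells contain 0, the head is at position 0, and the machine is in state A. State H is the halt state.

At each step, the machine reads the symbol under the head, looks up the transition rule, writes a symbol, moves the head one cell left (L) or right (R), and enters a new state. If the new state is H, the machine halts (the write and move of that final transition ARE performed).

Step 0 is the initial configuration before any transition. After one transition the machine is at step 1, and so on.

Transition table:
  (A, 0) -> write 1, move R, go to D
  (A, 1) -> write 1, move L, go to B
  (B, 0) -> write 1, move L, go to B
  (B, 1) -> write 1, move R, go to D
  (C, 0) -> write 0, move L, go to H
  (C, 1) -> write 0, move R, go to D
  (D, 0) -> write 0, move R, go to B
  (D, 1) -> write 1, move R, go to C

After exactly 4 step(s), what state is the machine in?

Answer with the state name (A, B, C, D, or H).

Step 1: in state A at pos 0, read 0 -> (A,0)->write 1,move R,goto D. Now: state=D, head=1, tape[-1..2]=0100 (head:   ^)
Step 2: in state D at pos 1, read 0 -> (D,0)->write 0,move R,goto B. Now: state=B, head=2, tape[-1..3]=01000 (head:    ^)
Step 3: in state B at pos 2, read 0 -> (B,0)->write 1,move L,goto B. Now: state=B, head=1, tape[-1..3]=01010 (head:   ^)
Step 4: in state B at pos 1, read 0 -> (B,0)->write 1,move L,goto B. Now: state=B, head=0, tape[-1..3]=01110 (head:  ^)

Answer: B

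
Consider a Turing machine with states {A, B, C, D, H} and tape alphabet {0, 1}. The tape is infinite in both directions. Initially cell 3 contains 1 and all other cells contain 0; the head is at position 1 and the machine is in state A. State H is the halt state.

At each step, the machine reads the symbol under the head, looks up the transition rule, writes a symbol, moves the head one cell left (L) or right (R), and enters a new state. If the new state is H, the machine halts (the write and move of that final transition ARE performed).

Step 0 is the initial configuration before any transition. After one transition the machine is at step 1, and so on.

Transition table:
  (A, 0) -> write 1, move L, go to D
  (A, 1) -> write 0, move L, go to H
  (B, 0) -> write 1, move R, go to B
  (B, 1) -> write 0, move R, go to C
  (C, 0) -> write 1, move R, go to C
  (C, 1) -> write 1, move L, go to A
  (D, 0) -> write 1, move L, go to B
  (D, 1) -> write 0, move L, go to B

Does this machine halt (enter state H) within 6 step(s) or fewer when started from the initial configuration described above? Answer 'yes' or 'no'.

Answer: no

Derivation:
Step 1: in state A at pos 1, read 0 -> (A,0)->write 1,move L,goto D. Now: state=D, head=0, tape[-1..4]=001010 (head:  ^)
Step 2: in state D at pos 0, read 0 -> (D,0)->write 1,move L,goto B. Now: state=B, head=-1, tape[-2..4]=0011010 (head:  ^)
Step 3: in state B at pos -1, read 0 -> (B,0)->write 1,move R,goto B. Now: state=B, head=0, tape[-2..4]=0111010 (head:   ^)
Step 4: in state B at pos 0, read 1 -> (B,1)->write 0,move R,goto C. Now: state=C, head=1, tape[-2..4]=0101010 (head:    ^)
Step 5: in state C at pos 1, read 1 -> (C,1)->write 1,move L,goto A. Now: state=A, head=0, tape[-2..4]=0101010 (head:   ^)
Step 6: in state A at pos 0, read 0 -> (A,0)->write 1,move L,goto D. Now: state=D, head=-1, tape[-2..4]=0111010 (head:  ^)
After 6 step(s): state = D (not H) -> not halted within 6 -> no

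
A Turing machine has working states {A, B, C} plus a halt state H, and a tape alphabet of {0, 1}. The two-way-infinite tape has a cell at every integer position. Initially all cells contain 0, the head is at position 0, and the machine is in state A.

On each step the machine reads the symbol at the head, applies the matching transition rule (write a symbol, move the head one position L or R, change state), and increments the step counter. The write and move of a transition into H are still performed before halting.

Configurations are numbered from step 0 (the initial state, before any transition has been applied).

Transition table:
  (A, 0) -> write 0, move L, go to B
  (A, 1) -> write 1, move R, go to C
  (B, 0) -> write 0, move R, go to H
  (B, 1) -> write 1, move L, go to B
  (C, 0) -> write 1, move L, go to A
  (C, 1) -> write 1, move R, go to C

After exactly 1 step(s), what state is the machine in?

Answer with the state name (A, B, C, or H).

Answer: B

Derivation:
Step 1: in state A at pos 0, read 0 -> (A,0)->write 0,move L,goto B. Now: state=B, head=-1, tape[-2..1]=0000 (head:  ^)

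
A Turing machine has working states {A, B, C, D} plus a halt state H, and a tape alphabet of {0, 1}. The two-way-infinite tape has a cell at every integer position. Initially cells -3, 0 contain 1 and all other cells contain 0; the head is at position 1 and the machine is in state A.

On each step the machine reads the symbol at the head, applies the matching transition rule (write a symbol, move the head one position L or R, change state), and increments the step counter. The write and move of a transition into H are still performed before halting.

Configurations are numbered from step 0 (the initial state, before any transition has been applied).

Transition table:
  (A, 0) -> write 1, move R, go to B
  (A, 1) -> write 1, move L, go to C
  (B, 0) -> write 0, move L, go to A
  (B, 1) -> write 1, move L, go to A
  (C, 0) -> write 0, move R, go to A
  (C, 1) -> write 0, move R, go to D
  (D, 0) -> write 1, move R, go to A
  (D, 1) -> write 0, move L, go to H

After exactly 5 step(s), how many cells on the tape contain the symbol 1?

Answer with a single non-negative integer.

Answer: 1

Derivation:
Step 1: in state A at pos 1, read 0 -> (A,0)->write 1,move R,goto B. Now: state=B, head=2, tape[-4..3]=01001100 (head:       ^)
Step 2: in state B at pos 2, read 0 -> (B,0)->write 0,move L,goto A. Now: state=A, head=1, tape[-4..3]=01001100 (head:      ^)
Step 3: in state A at pos 1, read 1 -> (A,1)->write 1,move L,goto C. Now: state=C, head=0, tape[-4..3]=01001100 (head:     ^)
Step 4: in state C at pos 0, read 1 -> (C,1)->write 0,move R,goto D. Now: state=D, head=1, tape[-4..3]=01000100 (head:      ^)
Step 5: in state D at pos 1, read 1 -> (D,1)->write 0,move L,goto H. Now: state=H, head=0, tape[-4..3]=01000000 (head:     ^)
Cells containing 1 after step 5: {-3} -> 1 cell(s)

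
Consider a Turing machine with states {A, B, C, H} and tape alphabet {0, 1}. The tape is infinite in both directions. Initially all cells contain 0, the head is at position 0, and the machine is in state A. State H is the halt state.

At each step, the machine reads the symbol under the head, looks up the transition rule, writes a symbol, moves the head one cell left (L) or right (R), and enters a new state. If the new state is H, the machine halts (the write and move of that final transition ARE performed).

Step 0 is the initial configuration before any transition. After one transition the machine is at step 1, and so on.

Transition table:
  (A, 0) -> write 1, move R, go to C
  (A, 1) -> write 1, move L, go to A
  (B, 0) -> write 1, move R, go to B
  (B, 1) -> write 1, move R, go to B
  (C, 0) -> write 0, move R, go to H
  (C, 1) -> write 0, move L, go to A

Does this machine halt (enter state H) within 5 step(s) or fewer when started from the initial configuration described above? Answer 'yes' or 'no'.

Answer: yes

Derivation:
Step 1: in state A at pos 0, read 0 -> (A,0)->write 1,move R,goto C. Now: state=C, head=1, tape[-1..2]=0100 (head:   ^)
Step 2: in state C at pos 1, read 0 -> (C,0)->write 0,move R,goto H. Now: state=H, head=2, tape[-1..3]=01000 (head:    ^)
State H reached at step 2; 2 <= 5 -> yes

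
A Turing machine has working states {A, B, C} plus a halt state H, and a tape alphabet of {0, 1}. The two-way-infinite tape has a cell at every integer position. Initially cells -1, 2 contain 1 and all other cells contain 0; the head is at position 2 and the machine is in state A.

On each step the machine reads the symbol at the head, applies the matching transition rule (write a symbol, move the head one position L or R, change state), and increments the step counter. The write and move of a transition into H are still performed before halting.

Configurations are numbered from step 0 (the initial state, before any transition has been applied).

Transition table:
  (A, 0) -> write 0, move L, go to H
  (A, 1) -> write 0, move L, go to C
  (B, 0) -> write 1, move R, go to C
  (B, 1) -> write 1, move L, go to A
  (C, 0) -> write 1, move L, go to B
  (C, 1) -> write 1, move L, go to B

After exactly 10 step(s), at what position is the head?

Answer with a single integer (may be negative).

Answer: -4

Derivation:
Step 1: in state A at pos 2, read 1 -> (A,1)->write 0,move L,goto C. Now: state=C, head=1, tape[-2..3]=010000 (head:    ^)
Step 2: in state C at pos 1, read 0 -> (C,0)->write 1,move L,goto B. Now: state=B, head=0, tape[-2..3]=010100 (head:   ^)
Step 3: in state B at pos 0, read 0 -> (B,0)->write 1,move R,goto C. Now: state=C, head=1, tape[-2..3]=011100 (head:    ^)
Step 4: in state C at pos 1, read 1 -> (C,1)->write 1,move L,goto B. Now: state=B, head=0, tape[-2..3]=011100 (head:   ^)
Step 5: in state B at pos 0, read 1 -> (B,1)->write 1,move L,goto A. Now: state=A, head=-1, tape[-2..3]=011100 (head:  ^)
Step 6: in state A at pos -1, read 1 -> (A,1)->write 0,move L,goto C. Now: state=C, head=-2, tape[-3..3]=0001100 (head:  ^)
Step 7: in state C at pos -2, read 0 -> (C,0)->write 1,move L,goto B. Now: state=B, head=-3, tape[-4..3]=00101100 (head:  ^)
Step 8: in state B at pos -3, read 0 -> (B,0)->write 1,move R,goto C. Now: state=C, head=-2, tape[-4..3]=01101100 (head:   ^)
Step 9: in state C at pos -2, read 1 -> (C,1)->write 1,move L,goto B. Now: state=B, head=-3, tape[-4..3]=01101100 (head:  ^)
Step 10: in state B at pos -3, read 1 -> (B,1)->write 1,move L,goto A. Now: state=A, head=-4, tape[-5..3]=001101100 (head:  ^)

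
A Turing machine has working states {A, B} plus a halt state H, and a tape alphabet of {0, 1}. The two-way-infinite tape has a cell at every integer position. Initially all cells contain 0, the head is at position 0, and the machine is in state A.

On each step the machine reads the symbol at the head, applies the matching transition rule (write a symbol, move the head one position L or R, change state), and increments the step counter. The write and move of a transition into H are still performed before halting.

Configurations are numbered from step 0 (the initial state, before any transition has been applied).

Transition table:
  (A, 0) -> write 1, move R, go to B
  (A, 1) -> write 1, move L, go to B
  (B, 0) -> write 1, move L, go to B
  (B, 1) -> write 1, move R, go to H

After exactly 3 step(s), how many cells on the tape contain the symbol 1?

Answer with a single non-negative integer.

Answer: 2

Derivation:
Step 1: in state A at pos 0, read 0 -> (A,0)->write 1,move R,goto B. Now: state=B, head=1, tape[-1..2]=0100 (head:   ^)
Step 2: in state B at pos 1, read 0 -> (B,0)->write 1,move L,goto B. Now: state=B, head=0, tape[-1..2]=0110 (head:  ^)
Step 3: in state B at pos 0, read 1 -> (B,1)->write 1,move R,goto H. Now: state=H, head=1, tape[-1..2]=0110 (head:   ^)
Cells containing 1 after step 3: {0, 1} -> 2 cell(s)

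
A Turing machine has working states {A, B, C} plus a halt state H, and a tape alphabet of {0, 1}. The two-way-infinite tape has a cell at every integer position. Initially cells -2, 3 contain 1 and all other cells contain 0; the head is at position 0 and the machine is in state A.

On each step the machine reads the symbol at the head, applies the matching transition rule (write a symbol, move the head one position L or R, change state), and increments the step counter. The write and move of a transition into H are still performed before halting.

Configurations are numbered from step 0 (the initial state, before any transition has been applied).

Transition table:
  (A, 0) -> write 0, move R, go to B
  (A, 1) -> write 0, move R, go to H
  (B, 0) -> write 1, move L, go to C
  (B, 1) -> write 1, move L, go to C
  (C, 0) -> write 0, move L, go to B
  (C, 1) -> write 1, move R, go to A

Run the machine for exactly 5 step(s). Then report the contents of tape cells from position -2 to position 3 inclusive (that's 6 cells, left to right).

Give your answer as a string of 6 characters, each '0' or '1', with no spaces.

Step 1: in state A at pos 0, read 0 -> (A,0)->write 0,move R,goto B. Now: state=B, head=1, tape[-3..4]=01000010 (head:     ^)
Step 2: in state B at pos 1, read 0 -> (B,0)->write 1,move L,goto C. Now: state=C, head=0, tape[-3..4]=01001010 (head:    ^)
Step 3: in state C at pos 0, read 0 -> (C,0)->write 0,move L,goto B. Now: state=B, head=-1, tape[-3..4]=01001010 (head:   ^)
Step 4: in state B at pos -1, read 0 -> (B,0)->write 1,move L,goto C. Now: state=C, head=-2, tape[-3..4]=01101010 (head:  ^)
Step 5: in state C at pos -2, read 1 -> (C,1)->write 1,move R,goto A. Now: state=A, head=-1, tape[-3..4]=01101010 (head:   ^)

Answer: 110101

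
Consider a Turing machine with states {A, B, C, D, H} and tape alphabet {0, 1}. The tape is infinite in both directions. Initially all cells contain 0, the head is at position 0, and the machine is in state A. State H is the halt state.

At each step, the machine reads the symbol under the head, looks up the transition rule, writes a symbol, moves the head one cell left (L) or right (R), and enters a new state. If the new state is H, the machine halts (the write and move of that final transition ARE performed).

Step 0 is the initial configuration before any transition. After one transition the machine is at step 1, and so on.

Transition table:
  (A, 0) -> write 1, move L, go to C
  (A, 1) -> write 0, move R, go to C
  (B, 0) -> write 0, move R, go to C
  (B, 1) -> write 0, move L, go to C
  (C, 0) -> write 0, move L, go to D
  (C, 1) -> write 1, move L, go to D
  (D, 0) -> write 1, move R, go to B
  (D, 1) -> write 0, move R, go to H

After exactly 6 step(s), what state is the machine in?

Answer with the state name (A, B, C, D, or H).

Answer: B

Derivation:
Step 1: in state A at pos 0, read 0 -> (A,0)->write 1,move L,goto C. Now: state=C, head=-1, tape[-2..1]=0010 (head:  ^)
Step 2: in state C at pos -1, read 0 -> (C,0)->write 0,move L,goto D. Now: state=D, head=-2, tape[-3..1]=00010 (head:  ^)
Step 3: in state D at pos -2, read 0 -> (D,0)->write 1,move R,goto B. Now: state=B, head=-1, tape[-3..1]=01010 (head:   ^)
Step 4: in state B at pos -1, read 0 -> (B,0)->write 0,move R,goto C. Now: state=C, head=0, tape[-3..1]=01010 (head:    ^)
Step 5: in state C at pos 0, read 1 -> (C,1)->write 1,move L,goto D. Now: state=D, head=-1, tape[-3..1]=01010 (head:   ^)
Step 6: in state D at pos -1, read 0 -> (D,0)->write 1,move R,goto B. Now: state=B, head=0, tape[-3..1]=01110 (head:    ^)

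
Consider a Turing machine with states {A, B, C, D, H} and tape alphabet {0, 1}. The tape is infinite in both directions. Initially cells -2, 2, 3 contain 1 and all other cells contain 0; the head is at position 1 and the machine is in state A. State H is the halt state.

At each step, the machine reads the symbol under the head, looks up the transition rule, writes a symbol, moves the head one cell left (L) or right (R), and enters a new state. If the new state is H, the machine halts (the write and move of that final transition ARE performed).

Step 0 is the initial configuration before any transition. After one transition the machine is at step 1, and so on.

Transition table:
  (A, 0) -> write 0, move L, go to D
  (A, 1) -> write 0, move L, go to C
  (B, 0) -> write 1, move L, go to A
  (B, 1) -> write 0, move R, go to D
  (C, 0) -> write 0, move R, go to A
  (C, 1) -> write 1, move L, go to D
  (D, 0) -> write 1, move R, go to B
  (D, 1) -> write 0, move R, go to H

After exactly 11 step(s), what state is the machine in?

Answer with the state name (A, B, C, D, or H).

Answer: B

Derivation:
Step 1: in state A at pos 1, read 0 -> (A,0)->write 0,move L,goto D. Now: state=D, head=0, tape[-3..4]=01000110 (head:    ^)
Step 2: in state D at pos 0, read 0 -> (D,0)->write 1,move R,goto B. Now: state=B, head=1, tape[-3..4]=01010110 (head:     ^)
Step 3: in state B at pos 1, read 0 -> (B,0)->write 1,move L,goto A. Now: state=A, head=0, tape[-3..4]=01011110 (head:    ^)
Step 4: in state A at pos 0, read 1 -> (A,1)->write 0,move L,goto C. Now: state=C, head=-1, tape[-3..4]=01001110 (head:   ^)
Step 5: in state C at pos -1, read 0 -> (C,0)->write 0,move R,goto A. Now: state=A, head=0, tape[-3..4]=01001110 (head:    ^)
Step 6: in state A at pos 0, read 0 -> (A,0)->write 0,move L,goto D. Now: state=D, head=-1, tape[-3..4]=01001110 (head:   ^)
Step 7: in state D at pos -1, read 0 -> (D,0)->write 1,move R,goto B. Now: state=B, head=0, tape[-3..4]=01101110 (head:    ^)
Step 8: in state B at pos 0, read 0 -> (B,0)->write 1,move L,goto A. Now: state=A, head=-1, tape[-3..4]=01111110 (head:   ^)
Step 9: in state A at pos -1, read 1 -> (A,1)->write 0,move L,goto C. Now: state=C, head=-2, tape[-3..4]=01011110 (head:  ^)
Step 10: in state C at pos -2, read 1 -> (C,1)->write 1,move L,goto D. Now: state=D, head=-3, tape[-4..4]=001011110 (head:  ^)
Step 11: in state D at pos -3, read 0 -> (D,0)->write 1,move R,goto B. Now: state=B, head=-2, tape[-4..4]=011011110 (head:   ^)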